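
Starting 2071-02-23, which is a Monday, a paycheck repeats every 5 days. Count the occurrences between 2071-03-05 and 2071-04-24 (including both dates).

11

Occurrences land 5·i days after 2071-02-23 for i = 0, 1, 2, …
2071-03-05 is 10 days after the start; 10 ÷ 5 = 2 remainder 0. First occurrence in the window: #3 on 2071-03-05 (2×5 = 10 days in).
2071-04-24 is 60 days after the start; 60 ÷ 5 = 12 remainder 0. Last occurrence in the window: #13 on 2071-04-24.
Occurrences #3 through #13: 11 in total.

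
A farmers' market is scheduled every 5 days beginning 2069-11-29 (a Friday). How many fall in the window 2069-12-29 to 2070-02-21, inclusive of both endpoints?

Occurrences land 5·i days after 2069-11-29 for i = 0, 1, 2, …
2069-12-29 is 30 days after the start; 30 ÷ 5 = 6 remainder 0. First occurrence in the window: #7 on 2069-12-29 (6×5 = 30 days in).
2070-02-21 is 84 days after the start; 84 ÷ 5 = 16 remainder 4. Last occurrence in the window: #17 on 2070-02-17.
Occurrences #7 through #17: 11 in total.

11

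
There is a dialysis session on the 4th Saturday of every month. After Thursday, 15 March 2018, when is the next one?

24 March 2018

March 2018 starts on a Thursday; its first Saturday is the 3rd, so the 4th Saturday is the 24th — 24 March 2018.
24 March 2018 is after 15 March 2018, so that is the next one.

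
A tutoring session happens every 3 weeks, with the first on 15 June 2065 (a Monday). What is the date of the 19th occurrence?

The 19th occurrence is 18 intervals after the first: 18 × 21 = 378 days after 15 June 2065.
June has 30 days — 15 days to the end of June leaves 363.
July has 31 days (332 left).
August has 31 days (301 left).
September has 30 days (271 left).
October has 31 days (240 left).
November has 30 days (210 left).
December has 31 days (179 left).
January has 31 days (148 left).
February has 28 days (120 left).
March has 31 days (89 left).
April has 30 days (59 left).
May has 31 days (28 left).
28 days into June → 28 June 2066.

28 June 2066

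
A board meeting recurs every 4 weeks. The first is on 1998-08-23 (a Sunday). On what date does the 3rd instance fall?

The 3rd occurrence is 2 intervals after the first: 2 × 28 = 56 days after 1998-08-23.
August has 31 days — 8 days to the end of August leaves 48.
September has 30 days (18 left).
18 days into October → 1998-10-18.

1998-10-18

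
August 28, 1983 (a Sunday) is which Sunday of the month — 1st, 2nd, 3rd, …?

Day 28 falls in week ⌈28/7⌉ of the month.
Days 1–7 hold the 1st Sunday, 8–14 the 2nd, 15–21 the 3rd, 22–28 the 4th, 29–31 the 5th.
28 is in the range for the 4th.

4th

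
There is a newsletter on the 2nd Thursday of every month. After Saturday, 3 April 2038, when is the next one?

April 2038 starts on a Thursday; its first Thursday is the 1st, so the 2nd Thursday is the 8th — 8 April 2038.
8 April 2038 is after 3 April 2038, so that is the next one.

8 April 2038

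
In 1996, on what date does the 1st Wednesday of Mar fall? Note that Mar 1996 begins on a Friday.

Mar 1996 begins on a Friday, so the first Wednesday is Mar 6 (5 days later).

Mar 6, 1996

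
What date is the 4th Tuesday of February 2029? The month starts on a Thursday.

27 February 2029

February 2029 begins on a Thursday, so the first Tuesday is February 6 (5 days later).
The 4th Tuesday is 3 weeks later: 6 + 21 = 27.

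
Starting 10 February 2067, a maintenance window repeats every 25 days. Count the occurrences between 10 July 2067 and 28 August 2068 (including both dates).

17

Occurrences land 25·i days after 10 February 2067 for i = 0, 1, 2, …
10 July 2067 is 150 days after the start; 150 ÷ 25 = 6 remainder 0. First occurrence in the window: #7 on 10 July 2067 (6×25 = 150 days in).
28 August 2068 is 565 days after the start; 565 ÷ 25 = 22 remainder 15. Last occurrence in the window: #23 on 13 August 2068.
Occurrences #7 through #23: 17 in total.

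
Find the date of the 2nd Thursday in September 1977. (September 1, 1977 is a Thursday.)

8 September 1977

September 1977 begins on a Thursday, so the first Thursday is September 1.
The 2nd Thursday is 1 weeks later: 1 + 7 = 8.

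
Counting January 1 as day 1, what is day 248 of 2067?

2067-09-05

January has 31 days (248 − 31 = 217 remain).
February has 28 days (217 − 28 = 189 remain).
March has 31 days (189 − 31 = 158 remain).
April has 30 days (158 − 30 = 128 remain).
May has 31 days (128 − 31 = 97 remain).
June has 30 days (97 − 30 = 67 remain).
July has 31 days (67 − 31 = 36 remain).
August has 31 days (36 − 31 = 5 remain).
5 into September → September 5.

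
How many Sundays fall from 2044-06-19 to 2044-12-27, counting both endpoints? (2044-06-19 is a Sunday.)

28

2044-06-19 is a Sunday; the first Sunday on or after it is 2044-06-19.
From 2044-06-19 to 2044-12-27: 11 + 31 + 31 + 30 + 31 + 30 + 27 = 191 days (rest of June, July, August, September, October, November, December).
191 ÷ 7 = 27 full weeks with remainder 2, so 27 more Sundays after the first → 28.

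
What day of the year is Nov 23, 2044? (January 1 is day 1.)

328

Days in months before Nov: 31 + 29 + 31 + 30 + 31 + 30 + 31 + 31 + 30 + 31 = 305.
Plus 23 days into Nov → day 328.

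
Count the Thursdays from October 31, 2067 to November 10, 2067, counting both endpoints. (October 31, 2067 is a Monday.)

2

October 31, 2067 is a Monday; the first Thursday on or after it is November 3, 2067 (3 days later).
From November 3, 2067 to November 10, 2067 is 10 − 3 = 7 days.
7 ÷ 7 = 1 full weeks with remainder 0, so 1 more Thursdays after the first → 2.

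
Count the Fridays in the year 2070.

2070-01-01 is a Wednesday; the first Friday on or after it is 2070-01-03 (2 days later).
From 2070-01-03 to 2070-12-31: 28 + 28 + 31 + 30 + 31 + 30 + 31 + 31 + 30 + 31 + 30 + 31 = 362 days (rest of January, February, March, April, May, June, July, August, September, October, November, December).
362 ÷ 7 = 51 full weeks with remainder 5, so 51 more Fridays after the first → 52.

52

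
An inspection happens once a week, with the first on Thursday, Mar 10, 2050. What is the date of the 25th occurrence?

The 25th occurrence is 24 intervals after the first: 24 × 7 = 168 days after Mar 10, 2050.
Mar has 31 days — 21 days to the end of Mar leaves 147.
Apr has 30 days (117 left).
May has 31 days (86 left).
Jun has 30 days (56 left).
Jul has 31 days (25 left).
25 days into Aug → Aug 25, 2050.

Aug 25, 2050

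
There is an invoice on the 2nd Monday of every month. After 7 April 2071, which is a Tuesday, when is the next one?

13 April 2071

April 2071 starts on a Wednesday; its first Monday is the 6th, so the 2nd Monday is the 13th — 13 April 2071.
13 April 2071 is after 7 April 2071, so that is the next one.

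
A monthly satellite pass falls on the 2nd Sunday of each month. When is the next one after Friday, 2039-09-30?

September 2039 starts on a Thursday; its first Sunday is the 4th, so the 2nd Sunday is the 11th — 2039-09-11.
That is not after 2039-09-30, so look at October 2039.
October 2039 starts on a Saturday; its first Sunday is the 2nd, so the 2nd Sunday is the 9th — 2039-10-09.

2039-10-09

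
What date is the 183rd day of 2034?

January has 31 days (183 − 31 = 152 remain).
February has 28 days (152 − 28 = 124 remain).
March has 31 days (124 − 31 = 93 remain).
April has 30 days (93 − 30 = 63 remain).
May has 31 days (63 − 31 = 32 remain).
June has 30 days (32 − 30 = 2 remain).
2 into July → July 2.

2034-07-02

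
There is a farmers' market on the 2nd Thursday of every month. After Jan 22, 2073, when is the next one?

Feb 9, 2073

Jan 2073 starts on a Sunday; its first Thursday is the 5th, so the 2nd Thursday is the 12th — Jan 12, 2073.
That is not after Jan 22, 2073, so look at Feb 2073.
Feb 2073 starts on a Wednesday; its first Thursday is the 2nd, so the 2nd Thursday is the 9th — Feb 9, 2073.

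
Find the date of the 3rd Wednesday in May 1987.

May 1987 begins on a Friday, so the first Wednesday is May 6 (5 days later).
The 3rd Wednesday is 2 weeks later: 6 + 14 = 20.

20 May 1987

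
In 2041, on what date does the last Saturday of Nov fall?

The first Saturday of Nov 2041 is Nov 2.
Nov 2041 has 30 days. Adding weeks: 2, 9, 16, 23, 30 — the last one ≤ 30 is the 30th.

Nov 30, 2041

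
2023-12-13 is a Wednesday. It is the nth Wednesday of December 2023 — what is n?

Day 13 falls in week ⌈13/7⌉ of the month.
Days 1–7 hold the 1st Wednesday, 8–14 the 2nd, 15–21 the 3rd, 22–28 the 4th, 29–31 the 5th.
13 is in the range for the 2nd.

2nd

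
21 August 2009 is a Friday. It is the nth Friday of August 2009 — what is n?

3rd

Day 21 falls in week ⌈21/7⌉ of the month.
Days 1–7 hold the 1st Friday, 8–14 the 2nd, 15–21 the 3rd, 22–28 the 4th, 29–31 the 5th.
21 is in the range for the 3rd.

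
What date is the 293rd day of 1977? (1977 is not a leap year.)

1977-10-20

January has 31 days (293 − 31 = 262 remain).
February has 28 days (262 − 28 = 234 remain).
March has 31 days (234 − 31 = 203 remain).
April has 30 days (203 − 30 = 173 remain).
May has 31 days (173 − 31 = 142 remain).
June has 30 days (142 − 30 = 112 remain).
July has 31 days (112 − 31 = 81 remain).
August has 31 days (81 − 31 = 50 remain).
September has 30 days (50 − 30 = 20 remain).
20 into October → October 20.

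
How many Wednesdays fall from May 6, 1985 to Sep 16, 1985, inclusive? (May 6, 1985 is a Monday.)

May 6, 1985 is a Monday; the first Wednesday on or after it is May 8, 1985 (2 days later).
From May 8, 1985 to Sep 16, 1985: 23 + 30 + 31 + 31 + 16 = 131 days (rest of May, Jun, Jul, Aug, Sep).
131 ÷ 7 = 18 full weeks with remainder 5, so 18 more Wednesdays after the first → 19.

19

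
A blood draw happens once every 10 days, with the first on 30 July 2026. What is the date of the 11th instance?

7 November 2026

The 11th occurrence is 10 intervals after the first: 10 × 10 = 100 days after 30 July 2026.
July has 31 days — 1 day to the end of July leaves 99.
August has 31 days (68 left).
September has 30 days (38 left).
October has 31 days (7 left).
7 days into November → 7 November 2026.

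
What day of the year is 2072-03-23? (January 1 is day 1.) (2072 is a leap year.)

Days in months before March: 31 + 29 = 60.
Plus 23 days into March → day 83.

83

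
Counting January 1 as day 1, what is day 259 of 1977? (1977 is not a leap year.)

January has 31 days (259 − 31 = 228 remain).
February has 28 days (228 − 28 = 200 remain).
March has 31 days (200 − 31 = 169 remain).
April has 30 days (169 − 30 = 139 remain).
May has 31 days (139 − 31 = 108 remain).
June has 30 days (108 − 30 = 78 remain).
July has 31 days (78 − 31 = 47 remain).
August has 31 days (47 − 31 = 16 remain).
16 into September → September 16.

1977-09-16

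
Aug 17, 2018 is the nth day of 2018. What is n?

Days in months before Aug: 31 + 28 + 31 + 30 + 31 + 30 + 31 = 212.
Plus 17 days into Aug → day 229.

229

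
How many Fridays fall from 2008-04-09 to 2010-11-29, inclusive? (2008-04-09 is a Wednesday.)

138

2008-04-09 is a Wednesday; the first Friday on or after it is 2008-04-11 (2 days later).
From 2008-04-11 to 2010-11-29: 264 + 365 + 333 = 962 days (rest of 2008, 2009, to 2010-11-29 in 2010).
962 ÷ 7 = 137 full weeks with remainder 3, so 137 more Fridays after the first → 138.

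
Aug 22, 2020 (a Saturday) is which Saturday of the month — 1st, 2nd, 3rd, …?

Day 22 falls in week ⌈22/7⌉ of the month.
Days 1–7 hold the 1st Saturday, 8–14 the 2nd, 15–21 the 3rd, 22–28 the 4th, 29–31 the 5th.
22 is in the range for the 4th.

4th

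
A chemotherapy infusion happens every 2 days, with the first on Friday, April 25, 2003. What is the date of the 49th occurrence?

July 30, 2003

The 49th occurrence is 48 intervals after the first: 48 × 2 = 96 days after April 25, 2003.
April has 30 days — 5 days to the end of April leaves 91.
May has 31 days (60 left).
June has 30 days (30 left).
30 days into July → July 30, 2003.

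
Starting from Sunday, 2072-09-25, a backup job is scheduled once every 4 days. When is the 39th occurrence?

2073-02-24

The 39th occurrence is 38 intervals after the first: 38 × 4 = 152 days after 2072-09-25.
September has 30 days — 5 days to the end of September leaves 147.
October has 31 days (116 left).
November has 30 days (86 left).
December has 31 days (55 left).
January has 31 days (24 left).
24 days into February → 2073-02-24.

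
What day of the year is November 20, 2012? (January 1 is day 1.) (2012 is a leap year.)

325

Days in months before November: 31 + 29 + 31 + 30 + 31 + 30 + 31 + 31 + 30 + 31 = 305.
Plus 20 days into November → day 325.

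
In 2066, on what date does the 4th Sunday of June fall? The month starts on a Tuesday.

June 2066 begins on a Tuesday, so the first Sunday is June 6 (5 days later).
The 4th Sunday is 3 weeks later: 6 + 21 = 27.

2066-06-27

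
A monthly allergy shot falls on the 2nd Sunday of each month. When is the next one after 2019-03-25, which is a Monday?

March 2019 starts on a Friday; its first Sunday is the 3rd, so the 2nd Sunday is the 10th — 2019-03-10.
That is not after 2019-03-25, so look at April 2019.
April 2019 starts on a Monday; its first Sunday is the 7th, so the 2nd Sunday is the 14th — 2019-04-14.

2019-04-14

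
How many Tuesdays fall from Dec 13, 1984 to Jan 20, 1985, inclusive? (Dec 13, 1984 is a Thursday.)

Dec 13, 1984 is a Thursday; the first Tuesday on or after it is Dec 18, 1984 (5 days later).
From Dec 18, 1984 to Jan 20, 1985: 13 + 20 = 33 days (rest of Dec, Jan).
33 ÷ 7 = 4 full weeks with remainder 5, so 4 more Tuesdays after the first → 5.

5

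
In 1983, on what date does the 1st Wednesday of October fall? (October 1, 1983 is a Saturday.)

October 1983 begins on a Saturday, so the first Wednesday is October 5 (4 days later).

1983-10-05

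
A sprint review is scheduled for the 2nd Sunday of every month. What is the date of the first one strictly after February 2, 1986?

February 1986 starts on a Saturday; its first Sunday is the 2nd, so the 2nd Sunday is the 9th — February 9, 1986.
February 9, 1986 is after February 2, 1986, so that is the next one.

February 9, 1986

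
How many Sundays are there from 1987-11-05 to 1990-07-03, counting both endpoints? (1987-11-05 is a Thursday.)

139

1987-11-05 is a Thursday; the first Sunday on or after it is 1987-11-08 (3 days later).
From 1987-11-08 to 1990-07-03: 53 + 366 + 365 + 184 = 968 days (rest of 1987, 1988, 1989, to 1990-07-03 in 1990).
968 ÷ 7 = 138 full weeks with remainder 2, so 138 more Sundays after the first → 139.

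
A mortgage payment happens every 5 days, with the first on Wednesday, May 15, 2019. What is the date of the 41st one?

The 41st occurrence is 40 intervals after the first: 40 × 5 = 200 days after May 15, 2019.
May has 31 days — 16 days to the end of May leaves 184.
June has 30 days (154 left).
July has 31 days (123 left).
August has 31 days (92 left).
September has 30 days (62 left).
October has 31 days (31 left).
November has 30 days (1 left).
1 day into December → December 1, 2019.

December 1, 2019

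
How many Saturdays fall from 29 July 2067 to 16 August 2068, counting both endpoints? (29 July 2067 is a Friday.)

55

29 July 2067 is a Friday; the first Saturday on or after it is 30 July 2067 (1 day later).
From 30 July 2067 to 16 August 2068: 154 + 229 = 383 days (rest of 2067, to 16 August 2068 in 2068).
383 ÷ 7 = 54 full weeks with remainder 5, so 54 more Saturdays after the first → 55.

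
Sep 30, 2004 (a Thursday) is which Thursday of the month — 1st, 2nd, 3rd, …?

5th

Day 30 falls in week ⌈30/7⌉ of the month.
Days 1–7 hold the 1st Thursday, 8–14 the 2nd, 15–21 the 3rd, 22–28 the 4th, 29–31 the 5th.
30 is in the range for the 5th.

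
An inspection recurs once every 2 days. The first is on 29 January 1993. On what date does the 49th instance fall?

The 49th occurrence is 48 intervals after the first: 48 × 2 = 96 days after 29 January 1993.
January has 31 days — 2 days to the end of January leaves 94.
February has 28 days (66 left).
March has 31 days (35 left).
April has 30 days (5 left).
5 days into May → 5 May 1993.

5 May 1993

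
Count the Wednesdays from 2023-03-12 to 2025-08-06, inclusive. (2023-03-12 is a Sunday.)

126

2023-03-12 is a Sunday; the first Wednesday on or after it is 2023-03-15 (3 days later).
From 2023-03-15 to 2025-08-06: 291 + 366 + 218 = 875 days (rest of 2023, 2024, to 2025-08-06 in 2025).
875 ÷ 7 = 125 full weeks with remainder 0, so 125 more Wednesdays after the first → 126.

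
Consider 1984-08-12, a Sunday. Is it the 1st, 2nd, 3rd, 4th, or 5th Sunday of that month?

2nd

Day 12 falls in week ⌈12/7⌉ of the month.
Days 1–7 hold the 1st Sunday, 8–14 the 2nd, 15–21 the 3rd, 22–28 the 4th, 29–31 the 5th.
12 is in the range for the 2nd.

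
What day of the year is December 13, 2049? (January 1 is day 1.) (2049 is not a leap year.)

347

Days in months before December: 31 + 28 + 31 + 30 + 31 + 30 + 31 + 31 + 30 + 31 + 30 = 334.
Plus 13 days into December → day 347.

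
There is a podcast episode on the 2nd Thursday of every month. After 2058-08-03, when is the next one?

August 2058 starts on a Thursday; its first Thursday is the 1st, so the 2nd Thursday is the 8th — 2058-08-08.
2058-08-08 is after 2058-08-03, so that is the next one.

2058-08-08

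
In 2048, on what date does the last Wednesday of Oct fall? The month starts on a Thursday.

Oct 2048 begins on a Thursday, so the first Wednesday is Oct 7 (6 days later).
Oct 2048 has 31 days. Adding weeks: 7, 14, 21, 28 — the last one ≤ 31 is the 28th.

Oct 28, 2048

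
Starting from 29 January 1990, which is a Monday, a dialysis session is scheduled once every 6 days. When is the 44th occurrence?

The 44th occurrence is 43 intervals after the first: 43 × 6 = 258 days after 29 January 1990.
January has 31 days — 2 days to the end of January leaves 256.
February has 28 days (228 left).
March has 31 days (197 left).
April has 30 days (167 left).
May has 31 days (136 left).
June has 30 days (106 left).
July has 31 days (75 left).
August has 31 days (44 left).
September has 30 days (14 left).
14 days into October → 14 October 1990.

14 October 1990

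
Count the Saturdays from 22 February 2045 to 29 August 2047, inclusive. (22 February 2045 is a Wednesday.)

131

22 February 2045 is a Wednesday; the first Saturday on or after it is 25 February 2045 (3 days later).
From 25 February 2045 to 29 August 2047: 309 + 365 + 241 = 915 days (rest of 2045, 2046, to 29 August 2047 in 2047).
915 ÷ 7 = 130 full weeks with remainder 5, so 130 more Saturdays after the first → 131.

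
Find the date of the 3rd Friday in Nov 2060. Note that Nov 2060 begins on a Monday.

Nov 2060 begins on a Monday, so the first Friday is Nov 5 (4 days later).
The 3rd Friday is 2 weeks later: 5 + 14 = 19.

Nov 19, 2060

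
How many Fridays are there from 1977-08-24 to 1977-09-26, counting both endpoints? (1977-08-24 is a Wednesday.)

1977-08-24 is a Wednesday; the first Friday on or after it is 1977-08-26 (2 days later).
From 1977-08-26 to 1977-09-26: 5 + 26 = 31 days (rest of August, September).
31 ÷ 7 = 4 full weeks with remainder 3, so 4 more Fridays after the first → 5.

5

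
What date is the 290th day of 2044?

16 October 2044

January has 31 days (290 − 31 = 259 remain).
February has 29 days (259 − 29 = 230 remain).
March has 31 days (230 − 31 = 199 remain).
April has 30 days (199 − 30 = 169 remain).
May has 31 days (169 − 31 = 138 remain).
June has 30 days (138 − 30 = 108 remain).
July has 31 days (108 − 31 = 77 remain).
August has 31 days (77 − 31 = 46 remain).
September has 30 days (46 − 30 = 16 remain).
16 into October → October 16.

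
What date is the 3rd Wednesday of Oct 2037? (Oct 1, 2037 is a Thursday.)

Oct 21, 2037

Oct 2037 begins on a Thursday, so the first Wednesday is Oct 7 (6 days later).
The 3rd Wednesday is 2 weeks later: 7 + 14 = 21.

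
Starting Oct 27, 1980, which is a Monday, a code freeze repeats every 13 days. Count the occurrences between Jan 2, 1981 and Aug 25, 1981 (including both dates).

18

Occurrences land 13·i days after Oct 27, 1980 for i = 0, 1, 2, …
Jan 2, 1981 is 67 days after the start; 67 ÷ 13 = 5 remainder 2; since the remainder is 2, round up to i = 6. First occurrence in the window: #7 on Jan 13, 1981 (6×13 = 78 days in).
Aug 25, 1981 is 302 days after the start; 302 ÷ 13 = 23 remainder 3. Last occurrence in the window: #24 on Aug 22, 1981.
Occurrences #7 through #24: 18 in total.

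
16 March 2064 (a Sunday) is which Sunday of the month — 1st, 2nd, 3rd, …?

3rd

Day 16 falls in week ⌈16/7⌉ of the month.
Days 1–7 hold the 1st Sunday, 8–14 the 2nd, 15–21 the 3rd, 22–28 the 4th, 29–31 the 5th.
16 is in the range for the 3rd.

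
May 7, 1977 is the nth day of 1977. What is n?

127

Days in months before May: 31 + 28 + 31 + 30 = 120.
Plus 7 days into May → day 127.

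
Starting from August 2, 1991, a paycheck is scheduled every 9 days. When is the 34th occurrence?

May 25, 1992

The 34th occurrence is 33 intervals after the first: 33 × 9 = 297 days after August 2, 1991.
August has 31 days — 29 days to the end of August leaves 268.
September has 30 days (238 left).
October has 31 days (207 left).
November has 30 days (177 left).
December has 31 days (146 left).
January has 31 days (115 left).
February has 29 days (86 left).
March has 31 days (55 left).
April has 30 days (25 left).
25 days into May → May 25, 1992.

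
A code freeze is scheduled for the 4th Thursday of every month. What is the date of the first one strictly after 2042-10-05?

October 2042 starts on a Wednesday; its first Thursday is the 2nd, so the 4th Thursday is the 23rd — 2042-10-23.
2042-10-23 is after 2042-10-05, so that is the next one.

2042-10-23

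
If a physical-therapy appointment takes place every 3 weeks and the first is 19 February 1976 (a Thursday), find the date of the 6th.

3 June 1976

The 6th occurrence is 5 intervals after the first: 5 × 21 = 105 days after 19 February 1976.
February has 29 days — 10 days to the end of February leaves 95.
March has 31 days (64 left).
April has 30 days (34 left).
May has 31 days (3 left).
3 days into June → 3 June 1976.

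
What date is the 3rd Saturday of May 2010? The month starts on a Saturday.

2010-05-15

May 2010 begins on a Saturday, so the first Saturday is May 1.
The 3rd Saturday is 2 weeks later: 1 + 14 = 15.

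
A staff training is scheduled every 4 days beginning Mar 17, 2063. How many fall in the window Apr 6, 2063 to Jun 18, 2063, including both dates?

19

Occurrences land 4·i days after Mar 17, 2063 for i = 0, 1, 2, …
Apr 6, 2063 is 20 days after the start; 20 ÷ 4 = 5 remainder 0. First occurrence in the window: #6 on Apr 6, 2063 (5×4 = 20 days in).
Jun 18, 2063 is 93 days after the start; 93 ÷ 4 = 23 remainder 1. Last occurrence in the window: #24 on Jun 17, 2063.
Occurrences #6 through #24: 19 in total.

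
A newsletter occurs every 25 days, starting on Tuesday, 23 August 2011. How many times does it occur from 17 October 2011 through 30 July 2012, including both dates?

11

Occurrences land 25·i days after 23 August 2011 for i = 0, 1, 2, …
17 October 2011 is 55 days after the start; 55 ÷ 25 = 2 remainder 5; since the remainder is 5, round up to i = 3. First occurrence in the window: #4 on 6 November 2011 (3×25 = 75 days in).
30 July 2012 is 342 days after the start; 342 ÷ 25 = 13 remainder 17. Last occurrence in the window: #14 on 13 July 2012.
Occurrences #4 through #14: 11 in total.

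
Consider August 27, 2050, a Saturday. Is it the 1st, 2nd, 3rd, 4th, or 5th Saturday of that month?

Day 27 falls in week ⌈27/7⌉ of the month.
Days 1–7 hold the 1st Saturday, 8–14 the 2nd, 15–21 the 3rd, 22–28 the 4th, 29–31 the 5th.
27 is in the range for the 4th.

4th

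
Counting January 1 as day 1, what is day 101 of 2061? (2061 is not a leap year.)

January has 31 days (101 − 31 = 70 remain).
February has 28 days (70 − 28 = 42 remain).
March has 31 days (42 − 31 = 11 remain).
11 into April → April 11.

April 11, 2061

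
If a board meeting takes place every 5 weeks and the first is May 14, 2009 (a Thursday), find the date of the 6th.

November 5, 2009

The 6th occurrence is 5 intervals after the first: 5 × 35 = 175 days after May 14, 2009.
May has 31 days — 17 days to the end of May leaves 158.
June has 30 days (128 left).
July has 31 days (97 left).
August has 31 days (66 left).
September has 30 days (36 left).
October has 31 days (5 left).
5 days into November → November 5, 2009.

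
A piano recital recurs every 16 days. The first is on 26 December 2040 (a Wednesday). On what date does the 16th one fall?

23 August 2041

The 16th occurrence is 15 intervals after the first: 15 × 16 = 240 days after 26 December 2040.
December has 31 days — 5 days to the end of December leaves 235.
January has 31 days (204 left).
February has 28 days (176 left).
March has 31 days (145 left).
April has 30 days (115 left).
May has 31 days (84 left).
June has 30 days (54 left).
July has 31 days (23 left).
23 days into August → 23 August 2041.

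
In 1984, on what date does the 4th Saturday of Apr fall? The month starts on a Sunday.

Apr 1984 begins on a Sunday, so the first Saturday is Apr 7 (6 days later).
The 4th Saturday is 3 weeks later: 7 + 21 = 28.

Apr 28, 1984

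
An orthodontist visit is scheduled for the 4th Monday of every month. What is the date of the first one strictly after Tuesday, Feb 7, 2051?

Feb 2051 starts on a Wednesday; its first Monday is the 6th, so the 4th Monday is the 27th — Feb 27, 2051.
Feb 27, 2051 is after Feb 7, 2051, so that is the next one.

Feb 27, 2051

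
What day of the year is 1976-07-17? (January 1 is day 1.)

199

Days in months before July: 31 + 29 + 31 + 30 + 31 + 30 = 182.
Plus 17 days into July → day 199.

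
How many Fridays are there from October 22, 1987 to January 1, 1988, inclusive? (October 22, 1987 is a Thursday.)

October 22, 1987 is a Thursday; the first Friday on or after it is October 23, 1987 (1 day later).
From October 23, 1987 to January 1, 1988: 8 + 30 + 31 + 1 = 70 days (rest of October, November, December, January).
70 ÷ 7 = 10 full weeks with remainder 0, so 10 more Fridays after the first → 11.

11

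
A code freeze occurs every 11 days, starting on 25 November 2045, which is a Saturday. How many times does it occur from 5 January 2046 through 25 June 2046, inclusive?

16

Occurrences land 11·i days after 25 November 2045 for i = 0, 1, 2, …
5 January 2046 is 41 days after the start; 41 ÷ 11 = 3 remainder 8; since the remainder is 8, round up to i = 4. First occurrence in the window: #5 on 8 January 2046 (4×11 = 44 days in).
25 June 2046 is 212 days after the start; 212 ÷ 11 = 19 remainder 3. Last occurrence in the window: #20 on 22 June 2046.
Occurrences #5 through #20: 16 in total.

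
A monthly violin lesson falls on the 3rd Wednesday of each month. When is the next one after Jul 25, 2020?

Jul 2020 starts on a Wednesday; its first Wednesday is the 1st, so the 3rd Wednesday is the 15th — Jul 15, 2020.
That is not after Jul 25, 2020, so look at Aug 2020.
Aug 2020 starts on a Saturday; its first Wednesday is the 5th, so the 3rd Wednesday is the 19th — Aug 19, 2020.

Aug 19, 2020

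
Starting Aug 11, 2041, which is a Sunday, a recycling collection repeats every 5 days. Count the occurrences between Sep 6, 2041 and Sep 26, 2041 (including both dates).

Occurrences land 5·i days after Aug 11, 2041 for i = 0, 1, 2, …
Sep 6, 2041 is 26 days after the start; 26 ÷ 5 = 5 remainder 1; since the remainder is 1, round up to i = 6. First occurrence in the window: #7 on Sep 10, 2041 (6×5 = 30 days in).
Sep 26, 2041 is 46 days after the start; 46 ÷ 5 = 9 remainder 1. Last occurrence in the window: #10 on Sep 25, 2041.
Occurrences #7 through #10: 4 in total.

4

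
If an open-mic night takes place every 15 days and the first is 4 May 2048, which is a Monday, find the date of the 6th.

The 6th occurrence is 5 intervals after the first: 5 × 15 = 75 days after 4 May 2048.
May has 31 days — 27 days to the end of May leaves 48.
June has 30 days (18 left).
18 days into July → 18 July 2048.

18 July 2048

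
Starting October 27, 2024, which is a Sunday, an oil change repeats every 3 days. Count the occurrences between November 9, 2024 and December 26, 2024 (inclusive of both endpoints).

Occurrences land 3·i days after October 27, 2024 for i = 0, 1, 2, …
November 9, 2024 is 13 days after the start; 13 ÷ 3 = 4 remainder 1; since the remainder is 1, round up to i = 5. First occurrence in the window: #6 on November 11, 2024 (5×3 = 15 days in).
December 26, 2024 is 60 days after the start; 60 ÷ 3 = 20 remainder 0. Last occurrence in the window: #21 on December 26, 2024.
Occurrences #6 through #21: 16 in total.

16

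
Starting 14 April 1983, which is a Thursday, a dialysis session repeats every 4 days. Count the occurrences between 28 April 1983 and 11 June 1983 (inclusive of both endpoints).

11

Occurrences land 4·i days after 14 April 1983 for i = 0, 1, 2, …
28 April 1983 is 14 days after the start; 14 ÷ 4 = 3 remainder 2; since the remainder is 2, round up to i = 4. First occurrence in the window: #5 on 30 April 1983 (4×4 = 16 days in).
11 June 1983 is 58 days after the start; 58 ÷ 4 = 14 remainder 2. Last occurrence in the window: #15 on 9 June 1983.
Occurrences #5 through #15: 11 in total.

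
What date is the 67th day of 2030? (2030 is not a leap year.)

January has 31 days (67 − 31 = 36 remain).
February has 28 days (36 − 28 = 8 remain).
8 into March → March 8.

8 March 2030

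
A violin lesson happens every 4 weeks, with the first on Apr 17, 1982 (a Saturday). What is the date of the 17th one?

The 17th occurrence is 16 intervals after the first: 16 × 28 = 448 days after Apr 17, 1982.
Apr has 30 days — 13 days to the end of Apr leaves 435.
From end of Apr to end of 1982 is 245 days (190 left).
Jan has 31 days (159 left).
Feb has 28 days (131 left).
Mar has 31 days (100 left).
Apr has 30 days (70 left).
May has 31 days (39 left).
Jun has 30 days (9 left).
9 days into Jul → Jul 9, 1983.

Jul 9, 1983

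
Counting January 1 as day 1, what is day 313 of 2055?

January has 31 days (313 − 31 = 282 remain).
February has 28 days (282 − 28 = 254 remain).
March has 31 days (254 − 31 = 223 remain).
April has 30 days (223 − 30 = 193 remain).
May has 31 days (193 − 31 = 162 remain).
June has 30 days (162 − 30 = 132 remain).
July has 31 days (132 − 31 = 101 remain).
August has 31 days (101 − 31 = 70 remain).
September has 30 days (70 − 30 = 40 remain).
October has 31 days (40 − 31 = 9 remain).
9 into November → November 9.

November 9, 2055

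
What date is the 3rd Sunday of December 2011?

18 December 2011

December 2011 begins on a Thursday, so the first Sunday is December 4 (3 days later).
The 3rd Sunday is 2 weeks later: 4 + 14 = 18.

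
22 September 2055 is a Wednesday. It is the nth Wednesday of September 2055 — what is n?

Day 22 falls in week ⌈22/7⌉ of the month.
Days 1–7 hold the 1st Wednesday, 8–14 the 2nd, 15–21 the 3rd, 22–28 the 4th, 29–31 the 5th.
22 is in the range for the 4th.

4th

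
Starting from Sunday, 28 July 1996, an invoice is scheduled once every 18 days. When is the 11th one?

The 11th occurrence is 10 intervals after the first: 10 × 18 = 180 days after 28 July 1996.
July has 31 days — 3 days to the end of July leaves 177.
August has 31 days (146 left).
September has 30 days (116 left).
October has 31 days (85 left).
November has 30 days (55 left).
December has 31 days (24 left).
24 days into January → 24 January 1997.

24 January 1997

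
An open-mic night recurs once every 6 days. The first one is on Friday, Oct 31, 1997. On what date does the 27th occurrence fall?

Apr 5, 1998

The 27th occurrence is 26 intervals after the first: 26 × 6 = 156 days after Oct 31, 1997.
Oct has 31 days — 0 days to the end of Oct leaves 156.
Nov has 30 days (126 left).
Dec has 31 days (95 left).
Jan has 31 days (64 left).
Feb has 28 days (36 left).
Mar has 31 days (5 left).
5 days into Apr → Apr 5, 1998.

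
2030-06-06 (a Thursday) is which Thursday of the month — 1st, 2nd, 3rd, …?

Day 6 falls in week ⌈6/7⌉ of the month.
Days 1–7 hold the 1st Thursday, 8–14 the 2nd, 15–21 the 3rd, 22–28 the 4th, 29–31 the 5th.
6 is in the range for the 1st.

1st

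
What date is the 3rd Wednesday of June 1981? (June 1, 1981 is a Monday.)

June 17, 1981

June 1981 begins on a Monday, so the first Wednesday is June 3 (2 days later).
The 3rd Wednesday is 2 weeks later: 3 + 14 = 17.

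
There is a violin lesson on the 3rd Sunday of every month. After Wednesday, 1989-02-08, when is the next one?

February 1989 starts on a Wednesday; its first Sunday is the 5th, so the 3rd Sunday is the 19th — 1989-02-19.
1989-02-19 is after 1989-02-08, so that is the next one.

1989-02-19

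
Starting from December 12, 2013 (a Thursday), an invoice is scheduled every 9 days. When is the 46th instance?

The 46th occurrence is 45 intervals after the first: 45 × 9 = 405 days after December 12, 2013.
December has 31 days — 19 days to the end of December leaves 386.
January has 31 days (355 left).
February has 28 days (327 left).
March has 31 days (296 left).
April has 30 days (266 left).
May has 31 days (235 left).
June has 30 days (205 left).
July has 31 days (174 left).
August has 31 days (143 left).
September has 30 days (113 left).
October has 31 days (82 left).
November has 30 days (52 left).
December has 31 days (21 left).
21 days into January → January 21, 2015.

January 21, 2015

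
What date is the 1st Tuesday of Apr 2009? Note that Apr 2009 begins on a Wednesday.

Apr 2009 begins on a Wednesday, so the first Tuesday is Apr 7 (6 days later).

Apr 7, 2009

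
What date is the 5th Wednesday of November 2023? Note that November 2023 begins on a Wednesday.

2023-11-29

November 2023 begins on a Wednesday, so the first Wednesday is November 1.
The 5th Wednesday is 4 weeks later: 1 + 28 = 29.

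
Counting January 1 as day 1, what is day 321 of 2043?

January has 31 days (321 − 31 = 290 remain).
February has 28 days (290 − 28 = 262 remain).
March has 31 days (262 − 31 = 231 remain).
April has 30 days (231 − 30 = 201 remain).
May has 31 days (201 − 31 = 170 remain).
June has 30 days (170 − 30 = 140 remain).
July has 31 days (140 − 31 = 109 remain).
August has 31 days (109 − 31 = 78 remain).
September has 30 days (78 − 30 = 48 remain).
October has 31 days (48 − 31 = 17 remain).
17 into November → November 17.

November 17, 2043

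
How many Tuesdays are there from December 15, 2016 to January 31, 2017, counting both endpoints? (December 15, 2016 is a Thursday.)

7

December 15, 2016 is a Thursday; the first Tuesday on or after it is December 20, 2016 (5 days later).
From December 20, 2016 to January 31, 2017: 11 + 31 = 42 days (rest of December, January).
42 ÷ 7 = 6 full weeks with remainder 0, so 6 more Tuesdays after the first → 7.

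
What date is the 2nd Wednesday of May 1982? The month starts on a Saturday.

May 12, 1982

May 1982 begins on a Saturday, so the first Wednesday is May 5 (4 days later).
The 2nd Wednesday is 1 weeks later: 5 + 7 = 12.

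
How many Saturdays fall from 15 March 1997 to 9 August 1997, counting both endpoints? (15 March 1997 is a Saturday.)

22

15 March 1997 is a Saturday; the first Saturday on or after it is 15 March 1997.
From 15 March 1997 to 9 August 1997: 16 + 30 + 31 + 30 + 31 + 9 = 147 days (rest of March, April, May, June, July, August).
147 ÷ 7 = 21 full weeks with remainder 0, so 21 more Saturdays after the first → 22.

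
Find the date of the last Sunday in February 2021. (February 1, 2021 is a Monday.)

February 2021 begins on a Monday, so the first Sunday is February 7 (6 days later).
February 2021 has 28 days. Adding weeks: 7, 14, 21, 28 — the last one ≤ 28 is the 28th.

28 February 2021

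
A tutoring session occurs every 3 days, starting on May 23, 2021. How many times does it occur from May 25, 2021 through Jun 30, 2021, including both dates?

12

Occurrences land 3·i days after May 23, 2021 for i = 0, 1, 2, …
May 25, 2021 is 2 days after the start; 2 ÷ 3 = 0 remainder 2; since the remainder is 2, round up to i = 1. First occurrence in the window: #2 on May 26, 2021 (1×3 = 3 days in).
Jun 30, 2021 is 38 days after the start; 38 ÷ 3 = 12 remainder 2. Last occurrence in the window: #13 on Jun 28, 2021.
Occurrences #2 through #13: 12 in total.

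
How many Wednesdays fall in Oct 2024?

5

Oct 1, 2024 is a Tuesday; the first Wednesday on or after it is Oct 2, 2024 (1 day later).
From Oct 2, 2024 to Oct 31, 2024 is 31 − 2 = 29 days.
29 ÷ 7 = 4 full weeks with remainder 1, so 4 more Wednesdays after the first → 5.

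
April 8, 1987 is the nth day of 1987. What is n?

98

Days in months before April: 31 + 28 + 31 = 90.
Plus 8 days into April → day 98.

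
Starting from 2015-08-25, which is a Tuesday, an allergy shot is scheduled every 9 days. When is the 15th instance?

2015-12-29

The 15th occurrence is 14 intervals after the first: 14 × 9 = 126 days after 2015-08-25.
August has 31 days — 6 days to the end of August leaves 120.
September has 30 days (90 left).
October has 31 days (59 left).
November has 30 days (29 left).
29 days into December → 2015-12-29.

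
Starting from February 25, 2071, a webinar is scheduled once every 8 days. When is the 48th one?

March 7, 2072

The 48th occurrence is 47 intervals after the first: 47 × 8 = 376 days after February 25, 2071.
February has 28 days — 3 days to the end of February leaves 373.
March has 31 days (342 left).
April has 30 days (312 left).
May has 31 days (281 left).
June has 30 days (251 left).
July has 31 days (220 left).
August has 31 days (189 left).
September has 30 days (159 left).
October has 31 days (128 left).
November has 30 days (98 left).
December has 31 days (67 left).
January has 31 days (36 left).
February has 29 days (7 left).
7 days into March → March 7, 2072.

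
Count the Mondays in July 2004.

2004-07-01 is a Thursday; the first Monday on or after it is 2004-07-05 (4 days later).
From 2004-07-05 to 2004-07-31 is 31 − 5 = 26 days.
26 ÷ 7 = 3 full weeks with remainder 5, so 3 more Mondays after the first → 4.

4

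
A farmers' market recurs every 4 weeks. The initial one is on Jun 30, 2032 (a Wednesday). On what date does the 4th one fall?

The 4th occurrence is 3 intervals after the first: 3 × 28 = 84 days after Jun 30, 2032.
Jun has 30 days — 0 days to the end of Jun leaves 84.
Jul has 31 days (53 left).
Aug has 31 days (22 left).
22 days into Sep → Sep 22, 2032.

Sep 22, 2032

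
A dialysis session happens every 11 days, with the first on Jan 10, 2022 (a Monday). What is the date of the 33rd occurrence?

The 33rd occurrence is 32 intervals after the first: 32 × 11 = 352 days after Jan 10, 2022.
Jan has 31 days — 21 days to the end of Jan leaves 331.
Feb has 28 days (303 left).
Mar has 31 days (272 left).
Apr has 30 days (242 left).
May has 31 days (211 left).
Jun has 30 days (181 left).
Jul has 31 days (150 left).
Aug has 31 days (119 left).
Sep has 30 days (89 left).
Oct has 31 days (58 left).
Nov has 30 days (28 left).
28 days into Dec → Dec 28, 2022.

Dec 28, 2022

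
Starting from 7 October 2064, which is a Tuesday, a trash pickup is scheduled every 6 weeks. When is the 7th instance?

The 7th occurrence is 6 intervals after the first: 6 × 42 = 252 days after 7 October 2064.
October has 31 days — 24 days to the end of October leaves 228.
November has 30 days (198 left).
December has 31 days (167 left).
January has 31 days (136 left).
February has 28 days (108 left).
March has 31 days (77 left).
April has 30 days (47 left).
May has 31 days (16 left).
16 days into June → 16 June 2065.

16 June 2065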